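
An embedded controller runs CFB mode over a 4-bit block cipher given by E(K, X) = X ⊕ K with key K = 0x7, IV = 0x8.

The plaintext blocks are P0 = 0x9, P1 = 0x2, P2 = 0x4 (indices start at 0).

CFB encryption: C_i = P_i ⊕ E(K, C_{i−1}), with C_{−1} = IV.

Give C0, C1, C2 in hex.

C0: E(K, 0x8) = 0xF; 0x9 ⊕ 0xF = 0x6.
C1: E(K, 0x6) = 0x1; 0x2 ⊕ 0x1 = 0x3.
C2: E(K, 0x3) = 0x4; 0x4 ⊕ 0x4 = 0x0.

C0 = 0x6, C1 = 0x3, C2 = 0x0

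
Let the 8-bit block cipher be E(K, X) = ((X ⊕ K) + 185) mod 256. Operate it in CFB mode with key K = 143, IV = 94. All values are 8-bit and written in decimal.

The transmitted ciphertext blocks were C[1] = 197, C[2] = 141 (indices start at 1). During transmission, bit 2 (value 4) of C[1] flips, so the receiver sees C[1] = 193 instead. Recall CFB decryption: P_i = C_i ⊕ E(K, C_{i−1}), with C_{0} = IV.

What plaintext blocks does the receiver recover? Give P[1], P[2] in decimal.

P[1] = 75, P[2] = 138

Only C[1] changed, to 193. In CFB, a change in C_i flips the same bit in P_i and garbles P_{i+1}. Decrypting the received ciphertext:
P[1]: E(K, 94) = 138; 193 ⊕ 138 = 75.
P[2]: E(K, 193) = 7; 141 ⊕ 7 = 138.
Blocks that differ from the original plaintext: P[1], P[2].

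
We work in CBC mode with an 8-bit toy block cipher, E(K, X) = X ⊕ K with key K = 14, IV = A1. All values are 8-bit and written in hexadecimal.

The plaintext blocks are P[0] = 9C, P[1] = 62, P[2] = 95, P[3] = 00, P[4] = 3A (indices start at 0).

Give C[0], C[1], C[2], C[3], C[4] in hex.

CBC encryption: C_i = E(K, P_i ⊕ C_{i−1}), with C_{−1} = IV.
C[0]: P[0] ⊕ A1 = 3D; E(K, 3D) = 29.
C[1]: P[1] ⊕ 29 = 4B; E(K, 4B) = 5F.
C[2]: P[2] ⊕ 5F = CA; E(K, CA) = DE.
C[3]: P[3] ⊕ DE = DE; E(K, DE) = CA.
C[4]: P[4] ⊕ CA = F0; E(K, F0) = E4.

C[0] = 29, C[1] = 5F, C[2] = DE, C[3] = CA, C[4] = E4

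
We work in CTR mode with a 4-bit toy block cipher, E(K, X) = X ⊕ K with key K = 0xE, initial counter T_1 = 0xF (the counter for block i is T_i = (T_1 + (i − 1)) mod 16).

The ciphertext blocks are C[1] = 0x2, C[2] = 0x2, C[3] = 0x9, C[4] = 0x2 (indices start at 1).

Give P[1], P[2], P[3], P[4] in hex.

CTR decryption: S_i = E(K, T_i) where T_i is the counter for block i; P_i = C_i ⊕ S_i.
P[1]: T = 0xF, S = E(K, T) = 0x1; 0x2 ⊕ 0x1 = 0x3.
P[2]: T = 0x0, S = E(K, T) = 0xE; 0x2 ⊕ 0xE = 0xC.
P[3]: T = 0x1, S = E(K, T) = 0xF; 0x9 ⊕ 0xF = 0x6.
P[4]: T = 0x2, S = E(K, T) = 0xC; 0x2 ⊕ 0xC = 0xE.

P[1] = 0x3, P[2] = 0xC, P[3] = 0x6, P[4] = 0xE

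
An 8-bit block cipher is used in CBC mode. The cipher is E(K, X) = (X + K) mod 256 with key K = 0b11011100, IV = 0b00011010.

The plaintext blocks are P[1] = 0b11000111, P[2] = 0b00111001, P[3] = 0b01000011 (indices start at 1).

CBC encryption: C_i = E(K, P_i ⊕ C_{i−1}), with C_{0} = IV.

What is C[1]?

C[1]: P[1] ⊕ 0b00011010 = 0b11011101; E(K, 0b11011101) = 0b10111001.

C[1] = 0b10111001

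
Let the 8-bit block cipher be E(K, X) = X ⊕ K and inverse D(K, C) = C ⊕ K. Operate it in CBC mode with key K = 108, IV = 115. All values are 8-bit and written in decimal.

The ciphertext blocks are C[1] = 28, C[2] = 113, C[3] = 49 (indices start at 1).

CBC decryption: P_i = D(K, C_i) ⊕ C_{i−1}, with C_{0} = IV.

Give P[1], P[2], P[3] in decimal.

P[1] = 3, P[2] = 1, P[3] = 44

P[1]: D(K, 28) = 112; 112 ⊕ 115 = 3.
P[2]: D(K, 113) = 29; 29 ⊕ 28 = 1.
P[3]: D(K, 49) = 93; 93 ⊕ 113 = 44.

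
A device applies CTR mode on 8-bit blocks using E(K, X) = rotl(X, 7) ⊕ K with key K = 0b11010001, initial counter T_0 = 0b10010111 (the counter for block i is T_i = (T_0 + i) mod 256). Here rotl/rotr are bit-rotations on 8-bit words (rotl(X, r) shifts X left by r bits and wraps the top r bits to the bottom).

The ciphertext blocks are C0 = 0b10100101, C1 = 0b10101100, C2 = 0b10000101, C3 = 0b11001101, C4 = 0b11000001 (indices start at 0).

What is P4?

CTR decryption: S_i = E(K, T_i) where T_i is the counter for block i; P_i = C_i ⊕ S_i.
P4: T = 0b10011011, S = E(K, T) = 0b00011100; 0b11000001 ⊕ 0b00011100 = 0b11011101.

P4 = 0b11011101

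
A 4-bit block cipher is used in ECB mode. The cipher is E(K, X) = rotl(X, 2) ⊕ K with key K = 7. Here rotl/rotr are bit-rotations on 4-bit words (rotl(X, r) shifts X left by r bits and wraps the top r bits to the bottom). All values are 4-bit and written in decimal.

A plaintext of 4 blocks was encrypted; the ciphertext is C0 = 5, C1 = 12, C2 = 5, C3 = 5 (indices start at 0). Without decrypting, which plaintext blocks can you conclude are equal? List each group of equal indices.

ECB encrypts each block independently with the same key, so equal ciphertext blocks imply equal plaintext blocks.
C0 = C2 = C3 = 5, so P0 = P2 = P3.

P0 = P2 = P3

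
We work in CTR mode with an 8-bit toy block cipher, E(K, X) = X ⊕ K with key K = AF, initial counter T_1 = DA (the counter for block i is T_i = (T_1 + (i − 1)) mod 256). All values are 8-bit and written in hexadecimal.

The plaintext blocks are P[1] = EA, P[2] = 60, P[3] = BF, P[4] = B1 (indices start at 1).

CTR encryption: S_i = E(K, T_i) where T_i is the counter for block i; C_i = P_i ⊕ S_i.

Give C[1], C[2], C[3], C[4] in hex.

C[1] = 9F, C[2] = 14, C[3] = CC, C[4] = C3

C[1]: T = DA, S = E(K, T) = 75; EA ⊕ 75 = 9F.
C[2]: T = DB, S = E(K, T) = 74; 60 ⊕ 74 = 14.
C[3]: T = DC, S = E(K, T) = 73; BF ⊕ 73 = CC.
C[4]: T = DD, S = E(K, T) = 72; B1 ⊕ 72 = C3.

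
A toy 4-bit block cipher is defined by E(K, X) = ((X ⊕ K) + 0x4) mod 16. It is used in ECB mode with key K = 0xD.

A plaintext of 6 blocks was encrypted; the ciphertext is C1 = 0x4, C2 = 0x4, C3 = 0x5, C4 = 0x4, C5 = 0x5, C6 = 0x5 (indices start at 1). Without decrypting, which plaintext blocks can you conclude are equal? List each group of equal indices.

P1 = P2 = P4; P3 = P5 = P6

ECB encrypts each block independently with the same key, so equal ciphertext blocks imply equal plaintext blocks.
C1 = C2 = C4 = 0x4, so P1 = P2 = P4.
C3 = C5 = C6 = 0x5, so P3 = P5 = P6.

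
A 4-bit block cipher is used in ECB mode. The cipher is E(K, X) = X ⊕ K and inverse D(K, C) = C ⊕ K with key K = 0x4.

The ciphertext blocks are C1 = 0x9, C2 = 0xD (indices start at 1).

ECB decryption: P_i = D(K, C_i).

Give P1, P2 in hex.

P1 = 0xD, P2 = 0x9

P1: D(K, 0x9) = 0xD.
P2: D(K, 0xD) = 0x9.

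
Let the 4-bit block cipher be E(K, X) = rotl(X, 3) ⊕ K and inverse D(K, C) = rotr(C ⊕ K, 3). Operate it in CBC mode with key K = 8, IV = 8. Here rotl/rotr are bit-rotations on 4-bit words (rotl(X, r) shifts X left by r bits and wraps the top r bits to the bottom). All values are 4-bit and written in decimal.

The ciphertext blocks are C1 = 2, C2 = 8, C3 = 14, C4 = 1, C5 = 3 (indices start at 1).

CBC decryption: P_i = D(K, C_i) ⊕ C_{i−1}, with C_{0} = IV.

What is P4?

P4 = 13

P4: D(K, 1) = 3; 3 ⊕ 14 = 13.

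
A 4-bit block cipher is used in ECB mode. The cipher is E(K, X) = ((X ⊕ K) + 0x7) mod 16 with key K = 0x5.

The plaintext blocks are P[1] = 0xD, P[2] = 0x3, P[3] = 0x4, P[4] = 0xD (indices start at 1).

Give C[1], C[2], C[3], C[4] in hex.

ECB encryption: C_i = E(K, P_i).
C[1]: E(K, 0xD) = 0xF.
C[2]: E(K, 0x3) = 0xD.
C[3]: E(K, 0x4) = 0x8.
C[4]: E(K, 0xD) = 0xF.

C[1] = 0xF, C[2] = 0xD, C[3] = 0x8, C[4] = 0xF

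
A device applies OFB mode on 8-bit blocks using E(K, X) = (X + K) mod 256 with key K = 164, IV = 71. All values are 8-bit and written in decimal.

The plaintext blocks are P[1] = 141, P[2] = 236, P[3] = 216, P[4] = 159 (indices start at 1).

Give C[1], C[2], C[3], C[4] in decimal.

C[1] = 102, C[2] = 99, C[3] = 235, C[4] = 72

OFB encryption: S_i = E(K, S_{i−1}) with S_{0} = IV; C_i = P_i ⊕ S_i.
C[1]: S = E(K, 71) = 235; 141 ⊕ 235 = 102.
C[2]: S = E(K, 235) = 143; 236 ⊕ 143 = 99.
C[3]: S = E(K, 143) = 51; 216 ⊕ 51 = 235.
C[4]: S = E(K, 51) = 215; 159 ⊕ 215 = 72.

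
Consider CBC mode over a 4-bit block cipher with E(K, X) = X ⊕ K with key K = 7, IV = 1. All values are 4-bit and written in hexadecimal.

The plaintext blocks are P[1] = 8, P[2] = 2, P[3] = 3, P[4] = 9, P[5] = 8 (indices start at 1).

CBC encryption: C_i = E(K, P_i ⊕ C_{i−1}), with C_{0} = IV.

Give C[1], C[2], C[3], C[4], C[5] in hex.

C[1]: P[1] ⊕ 1 = 9; E(K, 9) = E.
C[2]: P[2] ⊕ E = C; E(K, C) = B.
C[3]: P[3] ⊕ B = 8; E(K, 8) = F.
C[4]: P[4] ⊕ F = 6; E(K, 6) = 1.
C[5]: P[5] ⊕ 1 = 9; E(K, 9) = E.

C[1] = E, C[2] = B, C[3] = F, C[4] = 1, C[5] = E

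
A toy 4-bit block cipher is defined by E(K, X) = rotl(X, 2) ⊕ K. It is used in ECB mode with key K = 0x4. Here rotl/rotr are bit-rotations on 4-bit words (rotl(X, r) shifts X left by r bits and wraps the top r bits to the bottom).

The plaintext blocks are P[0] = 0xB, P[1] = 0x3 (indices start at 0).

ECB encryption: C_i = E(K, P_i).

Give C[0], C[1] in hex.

C[0] = 0xA, C[1] = 0x8

C[0]: E(K, 0xB) = 0xA.
C[1]: E(K, 0x3) = 0x8.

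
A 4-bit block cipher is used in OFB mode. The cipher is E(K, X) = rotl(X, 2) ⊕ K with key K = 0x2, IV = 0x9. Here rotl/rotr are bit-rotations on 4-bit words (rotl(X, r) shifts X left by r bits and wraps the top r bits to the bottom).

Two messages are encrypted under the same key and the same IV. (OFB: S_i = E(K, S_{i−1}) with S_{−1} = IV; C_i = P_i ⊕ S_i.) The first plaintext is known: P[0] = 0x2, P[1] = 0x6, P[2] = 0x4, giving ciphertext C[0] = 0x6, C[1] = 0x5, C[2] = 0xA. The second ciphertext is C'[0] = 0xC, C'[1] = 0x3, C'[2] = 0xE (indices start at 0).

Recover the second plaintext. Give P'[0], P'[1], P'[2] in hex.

In OFB with a reused IV, both messages share the same keystream S_i, so C_i ⊕ C'_i = P_i ⊕ P'_i and thus P'_i = P_i ⊕ C_i ⊕ C'_i.
P'[0]: 0x2 ⊕ 0x6 ⊕ 0xC = 0x8.
P'[1]: 0x6 ⊕ 0x5 ⊕ 0x3 = 0x0.
P'[2]: 0x4 ⊕ 0xA ⊕ 0xE = 0x0.

P'[0] = 0x8, P'[1] = 0x0, P'[2] = 0x0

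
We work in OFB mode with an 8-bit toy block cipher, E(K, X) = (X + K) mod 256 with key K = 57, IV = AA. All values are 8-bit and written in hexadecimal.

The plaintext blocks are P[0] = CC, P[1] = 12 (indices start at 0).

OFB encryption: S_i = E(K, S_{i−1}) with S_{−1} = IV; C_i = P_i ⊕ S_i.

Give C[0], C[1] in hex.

C[0] = CD, C[1] = 4A

C[0]: S = E(K, AA) = 01; CC ⊕ 01 = CD.
C[1]: S = E(K, 01) = 58; 12 ⊕ 58 = 4A.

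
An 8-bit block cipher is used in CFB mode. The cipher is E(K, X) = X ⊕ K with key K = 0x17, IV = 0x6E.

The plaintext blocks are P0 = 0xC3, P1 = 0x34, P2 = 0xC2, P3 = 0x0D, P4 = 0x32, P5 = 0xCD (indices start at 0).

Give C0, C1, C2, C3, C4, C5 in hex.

CFB encryption: C_i = P_i ⊕ E(K, C_{i−1}), with C_{−1} = IV.
C0: E(K, 0x6E) = 0x79; 0xC3 ⊕ 0x79 = 0xBA.
C1: E(K, 0xBA) = 0xAD; 0x34 ⊕ 0xAD = 0x99.
C2: E(K, 0x99) = 0x8E; 0xC2 ⊕ 0x8E = 0x4C.
C3: E(K, 0x4C) = 0x5B; 0x0D ⊕ 0x5B = 0x56.
C4: E(K, 0x56) = 0x41; 0x32 ⊕ 0x41 = 0x73.
C5: E(K, 0x73) = 0x64; 0xCD ⊕ 0x64 = 0xA9.

C0 = 0xBA, C1 = 0x99, C2 = 0x4C, C3 = 0x56, C4 = 0x73, C5 = 0xA9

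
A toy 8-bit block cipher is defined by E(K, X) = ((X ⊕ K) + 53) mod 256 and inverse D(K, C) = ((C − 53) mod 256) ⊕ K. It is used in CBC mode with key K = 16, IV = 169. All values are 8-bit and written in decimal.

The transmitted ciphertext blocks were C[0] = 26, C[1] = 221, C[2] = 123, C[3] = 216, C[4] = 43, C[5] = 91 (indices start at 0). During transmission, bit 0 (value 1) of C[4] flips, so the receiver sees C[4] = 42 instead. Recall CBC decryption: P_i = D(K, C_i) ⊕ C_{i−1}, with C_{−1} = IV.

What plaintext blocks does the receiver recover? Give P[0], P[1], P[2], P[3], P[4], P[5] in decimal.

P[0] = 92, P[1] = 162, P[2] = 139, P[3] = 200, P[4] = 61, P[5] = 28

Only C[4] changed, to 42. In CBC, a change in C_i garbles P_i and flips the same bit in P_{i+1}. Decrypting the received ciphertext:
P[0]: D(K, 26) = 245; 245 ⊕ 169 = 92.
P[1]: D(K, 221) = 184; 184 ⊕ 26 = 162.
P[2]: D(K, 123) = 86; 86 ⊕ 221 = 139.
P[3]: D(K, 216) = 179; 179 ⊕ 123 = 200.
P[4]: D(K, 42) = 229; 229 ⊕ 216 = 61.
P[5]: D(K, 91) = 54; 54 ⊕ 42 = 28.
Blocks that differ from the original plaintext: P[4], P[5].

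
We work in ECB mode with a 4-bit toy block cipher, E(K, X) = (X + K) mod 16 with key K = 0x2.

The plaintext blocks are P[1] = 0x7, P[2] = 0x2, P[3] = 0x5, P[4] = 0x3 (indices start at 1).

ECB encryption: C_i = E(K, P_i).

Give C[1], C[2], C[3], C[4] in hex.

C[1] = 0x9, C[2] = 0x4, C[3] = 0x7, C[4] = 0x5

C[1]: E(K, 0x7) = 0x9.
C[2]: E(K, 0x2) = 0x4.
C[3]: E(K, 0x5) = 0x7.
C[4]: E(K, 0x3) = 0x5.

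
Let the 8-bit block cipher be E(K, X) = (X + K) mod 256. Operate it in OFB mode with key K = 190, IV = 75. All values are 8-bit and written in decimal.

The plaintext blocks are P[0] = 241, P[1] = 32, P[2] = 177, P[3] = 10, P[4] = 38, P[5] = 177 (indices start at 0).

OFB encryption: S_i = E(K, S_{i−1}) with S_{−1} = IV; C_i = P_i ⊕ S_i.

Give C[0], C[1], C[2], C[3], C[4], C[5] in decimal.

C[0]: S = E(K, 75) = 9; 241 ⊕ 9 = 248.
C[1]: S = E(K, 9) = 199; 32 ⊕ 199 = 231.
C[2]: S = E(K, 199) = 133; 177 ⊕ 133 = 52.
C[3]: S = E(K, 133) = 67; 10 ⊕ 67 = 73.
C[4]: S = E(K, 67) = 1; 38 ⊕ 1 = 39.
C[5]: S = E(K, 1) = 191; 177 ⊕ 191 = 14.

C[0] = 248, C[1] = 231, C[2] = 52, C[3] = 73, C[4] = 39, C[5] = 14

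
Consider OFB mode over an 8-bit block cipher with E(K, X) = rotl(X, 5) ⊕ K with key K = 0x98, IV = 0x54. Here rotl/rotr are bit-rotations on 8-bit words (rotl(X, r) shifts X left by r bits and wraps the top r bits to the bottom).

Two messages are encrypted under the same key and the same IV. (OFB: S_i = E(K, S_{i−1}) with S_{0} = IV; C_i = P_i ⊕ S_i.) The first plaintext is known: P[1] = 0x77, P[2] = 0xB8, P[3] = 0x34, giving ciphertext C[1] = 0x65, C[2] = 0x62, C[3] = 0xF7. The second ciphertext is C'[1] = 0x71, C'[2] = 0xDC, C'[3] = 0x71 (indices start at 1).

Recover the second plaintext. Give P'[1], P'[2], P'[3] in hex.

P'[1] = 0x63, P'[2] = 0x06, P'[3] = 0xB2

In OFB with a reused IV, both messages share the same keystream S_i, so C_i ⊕ C'_i = P_i ⊕ P'_i and thus P'_i = P_i ⊕ C_i ⊕ C'_i.
P'[1]: 0x77 ⊕ 0x65 ⊕ 0x71 = 0x63.
P'[2]: 0xB8 ⊕ 0x62 ⊕ 0xDC = 0x06.
P'[3]: 0x34 ⊕ 0xF7 ⊕ 0x71 = 0xB2.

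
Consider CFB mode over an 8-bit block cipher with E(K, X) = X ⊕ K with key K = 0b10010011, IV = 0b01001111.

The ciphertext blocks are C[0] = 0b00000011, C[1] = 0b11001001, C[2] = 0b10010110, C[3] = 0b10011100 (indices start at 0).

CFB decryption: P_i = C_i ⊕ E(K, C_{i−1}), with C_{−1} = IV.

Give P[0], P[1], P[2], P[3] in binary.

P[0]: E(K, 0b01001111) = 0b11011100; 0b00000011 ⊕ 0b11011100 = 0b11011111.
P[1]: E(K, 0b00000011) = 0b10010000; 0b11001001 ⊕ 0b10010000 = 0b01011001.
P[2]: E(K, 0b11001001) = 0b01011010; 0b10010110 ⊕ 0b01011010 = 0b11001100.
P[3]: E(K, 0b10010110) = 0b00000101; 0b10011100 ⊕ 0b00000101 = 0b10011001.

P[0] = 0b11011111, P[1] = 0b01011001, P[2] = 0b11001100, P[3] = 0b10011001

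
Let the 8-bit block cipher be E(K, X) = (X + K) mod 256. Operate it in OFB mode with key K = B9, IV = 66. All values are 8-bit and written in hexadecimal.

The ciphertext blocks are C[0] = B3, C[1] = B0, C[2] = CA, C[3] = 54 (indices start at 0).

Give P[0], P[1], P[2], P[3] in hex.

P[0] = AC, P[1] = 68, P[2] = 5B, P[3] = 1E

OFB decryption: S_i = E(K, S_{i−1}) with S_{−1} = IV; P_i = C_i ⊕ S_i.
P[0]: S = E(K, 66) = 1F; B3 ⊕ 1F = AC.
P[1]: S = E(K, 1F) = D8; B0 ⊕ D8 = 68.
P[2]: S = E(K, D8) = 91; CA ⊕ 91 = 5B.
P[3]: S = E(K, 91) = 4A; 54 ⊕ 4A = 1E.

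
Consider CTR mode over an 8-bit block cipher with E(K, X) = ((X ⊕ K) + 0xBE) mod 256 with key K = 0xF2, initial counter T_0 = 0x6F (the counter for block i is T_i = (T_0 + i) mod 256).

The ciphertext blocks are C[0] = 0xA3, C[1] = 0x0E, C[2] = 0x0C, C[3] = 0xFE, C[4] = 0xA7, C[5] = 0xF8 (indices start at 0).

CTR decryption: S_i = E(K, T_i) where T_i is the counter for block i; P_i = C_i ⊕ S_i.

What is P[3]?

P[3]: T = 0x72, S = E(K, T) = 0x3E; 0xFE ⊕ 0x3E = 0xC0.

P[3] = 0xC0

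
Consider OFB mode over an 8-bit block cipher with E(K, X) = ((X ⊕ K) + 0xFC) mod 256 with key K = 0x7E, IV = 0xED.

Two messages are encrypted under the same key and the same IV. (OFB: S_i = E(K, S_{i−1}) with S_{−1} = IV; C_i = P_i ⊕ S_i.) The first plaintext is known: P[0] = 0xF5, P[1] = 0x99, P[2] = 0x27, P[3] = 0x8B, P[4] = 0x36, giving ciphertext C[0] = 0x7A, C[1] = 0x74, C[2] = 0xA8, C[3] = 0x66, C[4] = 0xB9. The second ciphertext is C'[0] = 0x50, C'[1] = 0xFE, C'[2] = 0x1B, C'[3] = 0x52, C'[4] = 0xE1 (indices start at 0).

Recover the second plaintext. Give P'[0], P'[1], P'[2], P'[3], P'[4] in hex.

P'[0] = 0xDF, P'[1] = 0x13, P'[2] = 0x94, P'[3] = 0xBF, P'[4] = 0x6E

In OFB with a reused IV, both messages share the same keystream S_i, so C_i ⊕ C'_i = P_i ⊕ P'_i and thus P'_i = P_i ⊕ C_i ⊕ C'_i.
P'[0]: 0xF5 ⊕ 0x7A ⊕ 0x50 = 0xDF.
P'[1]: 0x99 ⊕ 0x74 ⊕ 0xFE = 0x13.
P'[2]: 0x27 ⊕ 0xA8 ⊕ 0x1B = 0x94.
P'[3]: 0x8B ⊕ 0x66 ⊕ 0x52 = 0xBF.
P'[4]: 0x36 ⊕ 0xB9 ⊕ 0xE1 = 0x6E.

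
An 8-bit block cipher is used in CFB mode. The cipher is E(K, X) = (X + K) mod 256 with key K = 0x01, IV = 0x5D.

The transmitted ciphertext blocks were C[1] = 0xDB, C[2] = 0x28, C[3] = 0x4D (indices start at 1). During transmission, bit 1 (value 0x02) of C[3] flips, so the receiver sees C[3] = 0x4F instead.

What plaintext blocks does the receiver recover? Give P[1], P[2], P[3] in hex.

CFB decryption: P_i = C_i ⊕ E(K, C_{i−1}), with C_{0} = IV.
Only C[3] changed, to 0x4F. In CFB, a change in C_i flips the same bit in P_i and garbles P_{i+1}. Decrypting the received ciphertext:
P[1]: E(K, 0x5D) = 0x5E; 0xDB ⊕ 0x5E = 0x85.
P[2]: E(K, 0xDB) = 0xDC; 0x28 ⊕ 0xDC = 0xF4.
P[3]: E(K, 0x28) = 0x29; 0x4F ⊕ 0x29 = 0x66.
Blocks that differ from the original plaintext: P[3].

P[1] = 0x85, P[2] = 0xF4, P[3] = 0x66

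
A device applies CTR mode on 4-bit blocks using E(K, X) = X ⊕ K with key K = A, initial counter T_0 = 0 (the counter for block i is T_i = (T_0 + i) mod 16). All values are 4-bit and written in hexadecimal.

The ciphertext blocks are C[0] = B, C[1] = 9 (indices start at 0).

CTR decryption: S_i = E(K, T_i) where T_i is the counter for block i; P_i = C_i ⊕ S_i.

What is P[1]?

P[1]: T = 1, S = E(K, T) = B; 9 ⊕ B = 2.

P[1] = 2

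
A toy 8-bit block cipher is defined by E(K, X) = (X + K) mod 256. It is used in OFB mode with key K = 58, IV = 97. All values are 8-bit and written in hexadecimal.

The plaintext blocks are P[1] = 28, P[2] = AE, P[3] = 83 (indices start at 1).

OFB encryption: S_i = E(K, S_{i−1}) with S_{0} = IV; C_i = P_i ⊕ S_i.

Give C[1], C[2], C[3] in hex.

C[1] = C7, C[2] = E9, C[3] = 1C

C[1]: S = E(K, 97) = EF; 28 ⊕ EF = C7.
C[2]: S = E(K, EF) = 47; AE ⊕ 47 = E9.
C[3]: S = E(K, 47) = 9F; 83 ⊕ 9F = 1C.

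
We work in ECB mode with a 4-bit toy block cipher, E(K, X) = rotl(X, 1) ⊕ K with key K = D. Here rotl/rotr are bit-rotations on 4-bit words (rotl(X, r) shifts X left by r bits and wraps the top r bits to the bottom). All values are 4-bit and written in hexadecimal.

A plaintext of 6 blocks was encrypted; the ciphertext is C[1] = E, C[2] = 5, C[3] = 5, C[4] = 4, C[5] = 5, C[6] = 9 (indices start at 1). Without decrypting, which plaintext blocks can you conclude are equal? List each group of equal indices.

P[2] = P[3] = P[5]

ECB encrypts each block independently with the same key, so equal ciphertext blocks imply equal plaintext blocks.
C[2] = C[3] = C[5] = 5, so P[2] = P[3] = P[5].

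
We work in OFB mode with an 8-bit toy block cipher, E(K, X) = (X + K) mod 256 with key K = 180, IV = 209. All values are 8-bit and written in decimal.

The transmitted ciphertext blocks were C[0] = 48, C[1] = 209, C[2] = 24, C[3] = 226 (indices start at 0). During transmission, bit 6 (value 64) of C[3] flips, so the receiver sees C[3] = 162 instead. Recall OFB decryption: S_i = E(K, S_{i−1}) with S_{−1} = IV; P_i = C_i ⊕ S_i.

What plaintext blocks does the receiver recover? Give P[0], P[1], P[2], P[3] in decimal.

P[0] = 181, P[1] = 232, P[2] = 245, P[3] = 3

Only C[3] changed, to 162. In OFB, a change in C_i flips the same bit in P_i only; the keystream is unaffected. Decrypting the received ciphertext:
P[0]: S = E(K, 209) = 133; 48 ⊕ 133 = 181.
P[1]: S = E(K, 133) = 57; 209 ⊕ 57 = 232.
P[2]: S = E(K, 57) = 237; 24 ⊕ 237 = 245.
P[3]: S = E(K, 237) = 161; 162 ⊕ 161 = 3.
Blocks that differ from the original plaintext: P[3].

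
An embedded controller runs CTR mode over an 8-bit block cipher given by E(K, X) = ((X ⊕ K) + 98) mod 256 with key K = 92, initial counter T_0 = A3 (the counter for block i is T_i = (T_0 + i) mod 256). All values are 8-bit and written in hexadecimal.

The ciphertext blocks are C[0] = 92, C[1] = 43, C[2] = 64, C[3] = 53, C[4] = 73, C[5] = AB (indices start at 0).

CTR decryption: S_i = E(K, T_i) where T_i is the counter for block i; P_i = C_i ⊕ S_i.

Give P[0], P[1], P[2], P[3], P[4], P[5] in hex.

P[0]: T = A3, S = E(K, T) = C9; 92 ⊕ C9 = 5B.
P[1]: T = A4, S = E(K, T) = CE; 43 ⊕ CE = 8D.
P[2]: T = A5, S = E(K, T) = CF; 64 ⊕ CF = AB.
P[3]: T = A6, S = E(K, T) = CC; 53 ⊕ CC = 9F.
P[4]: T = A7, S = E(K, T) = CD; 73 ⊕ CD = BE.
P[5]: T = A8, S = E(K, T) = D2; AB ⊕ D2 = 79.

P[0] = 5B, P[1] = 8D, P[2] = AB, P[3] = 9F, P[4] = BE, P[5] = 79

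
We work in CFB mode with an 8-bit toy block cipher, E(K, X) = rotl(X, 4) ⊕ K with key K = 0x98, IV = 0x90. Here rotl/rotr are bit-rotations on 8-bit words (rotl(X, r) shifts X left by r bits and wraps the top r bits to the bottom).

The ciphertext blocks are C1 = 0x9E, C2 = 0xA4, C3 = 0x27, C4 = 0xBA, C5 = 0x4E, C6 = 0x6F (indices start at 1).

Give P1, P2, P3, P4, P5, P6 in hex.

P1 = 0x0F, P2 = 0xD5, P3 = 0xF5, P4 = 0x50, P5 = 0x7D, P6 = 0x13

CFB decryption: P_i = C_i ⊕ E(K, C_{i−1}), with C_{0} = IV.
P1: E(K, 0x90) = 0x91; 0x9E ⊕ 0x91 = 0x0F.
P2: E(K, 0x9E) = 0x71; 0xA4 ⊕ 0x71 = 0xD5.
P3: E(K, 0xA4) = 0xD2; 0x27 ⊕ 0xD2 = 0xF5.
P4: E(K, 0x27) = 0xEA; 0xBA ⊕ 0xEA = 0x50.
P5: E(K, 0xBA) = 0x33; 0x4E ⊕ 0x33 = 0x7D.
P6: E(K, 0x4E) = 0x7C; 0x6F ⊕ 0x7C = 0x13.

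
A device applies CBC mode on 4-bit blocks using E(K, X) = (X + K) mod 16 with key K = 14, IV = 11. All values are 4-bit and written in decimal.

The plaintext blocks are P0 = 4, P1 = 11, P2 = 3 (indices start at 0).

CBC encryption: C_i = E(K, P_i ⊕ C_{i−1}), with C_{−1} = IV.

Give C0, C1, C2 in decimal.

C0 = 13, C1 = 4, C2 = 5

C0: P0 ⊕ 11 = 15; E(K, 15) = 13.
C1: P1 ⊕ 13 = 6; E(K, 6) = 4.
C2: P2 ⊕ 4 = 7; E(K, 7) = 5.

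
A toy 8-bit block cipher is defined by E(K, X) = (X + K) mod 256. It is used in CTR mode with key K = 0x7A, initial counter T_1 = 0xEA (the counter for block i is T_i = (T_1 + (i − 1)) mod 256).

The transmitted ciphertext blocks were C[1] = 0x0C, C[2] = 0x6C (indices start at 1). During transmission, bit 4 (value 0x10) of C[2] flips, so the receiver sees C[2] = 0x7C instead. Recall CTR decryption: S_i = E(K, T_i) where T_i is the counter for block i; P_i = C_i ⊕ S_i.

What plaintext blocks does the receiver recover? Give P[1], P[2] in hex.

Only C[2] changed, to 0x7C. In CTR, a change in C_i flips the same bit in P_i only; the keystream is unaffected. Decrypting the received ciphertext:
P[1]: T = 0xEA, S = E(K, T) = 0x64; 0x0C ⊕ 0x64 = 0x68.
P[2]: T = 0xEB, S = E(K, T) = 0x65; 0x7C ⊕ 0x65 = 0x19.
Blocks that differ from the original plaintext: P[2].

P[1] = 0x68, P[2] = 0x19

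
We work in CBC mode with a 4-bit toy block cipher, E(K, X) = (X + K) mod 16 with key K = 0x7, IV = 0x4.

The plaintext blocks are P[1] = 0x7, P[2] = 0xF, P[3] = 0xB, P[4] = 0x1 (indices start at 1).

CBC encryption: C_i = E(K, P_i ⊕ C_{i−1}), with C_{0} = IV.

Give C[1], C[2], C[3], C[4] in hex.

C[1]: P[1] ⊕ 0x4 = 0x3; E(K, 0x3) = 0xA.
C[2]: P[2] ⊕ 0xA = 0x5; E(K, 0x5) = 0xC.
C[3]: P[3] ⊕ 0xC = 0x7; E(K, 0x7) = 0xE.
C[4]: P[4] ⊕ 0xE = 0xF; E(K, 0xF) = 0x6.

C[1] = 0xA, C[2] = 0xC, C[3] = 0xE, C[4] = 0x6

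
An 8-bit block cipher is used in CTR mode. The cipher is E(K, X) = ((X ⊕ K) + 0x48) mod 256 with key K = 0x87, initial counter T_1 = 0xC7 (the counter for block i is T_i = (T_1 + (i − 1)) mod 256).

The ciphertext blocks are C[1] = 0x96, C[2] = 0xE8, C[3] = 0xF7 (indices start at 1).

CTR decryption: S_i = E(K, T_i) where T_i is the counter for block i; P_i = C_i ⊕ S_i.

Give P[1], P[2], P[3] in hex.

P[1] = 0x1E, P[2] = 0x7F, P[3] = 0x61

P[1]: T = 0xC7, S = E(K, T) = 0x88; 0x96 ⊕ 0x88 = 0x1E.
P[2]: T = 0xC8, S = E(K, T) = 0x97; 0xE8 ⊕ 0x97 = 0x7F.
P[3]: T = 0xC9, S = E(K, T) = 0x96; 0xF7 ⊕ 0x96 = 0x61.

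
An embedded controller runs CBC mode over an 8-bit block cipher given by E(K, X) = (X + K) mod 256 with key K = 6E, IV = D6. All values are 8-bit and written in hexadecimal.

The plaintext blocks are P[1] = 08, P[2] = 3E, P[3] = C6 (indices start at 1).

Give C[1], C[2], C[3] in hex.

C[1] = 4C, C[2] = E0, C[3] = 94

CBC encryption: C_i = E(K, P_i ⊕ C_{i−1}), with C_{0} = IV.
C[1]: P[1] ⊕ D6 = DE; E(K, DE) = 4C.
C[2]: P[2] ⊕ 4C = 72; E(K, 72) = E0.
C[3]: P[3] ⊕ E0 = 26; E(K, 26) = 94.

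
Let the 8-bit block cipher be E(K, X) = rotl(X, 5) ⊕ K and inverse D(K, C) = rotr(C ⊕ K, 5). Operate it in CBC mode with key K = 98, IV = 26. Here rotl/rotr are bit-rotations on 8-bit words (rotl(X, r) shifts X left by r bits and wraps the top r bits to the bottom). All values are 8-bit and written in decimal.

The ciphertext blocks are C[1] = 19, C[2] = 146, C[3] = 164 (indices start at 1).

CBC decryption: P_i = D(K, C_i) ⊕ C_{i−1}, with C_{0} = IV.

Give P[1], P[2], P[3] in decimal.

P[1] = 145, P[2] = 148, P[3] = 164

P[1]: D(K, 19) = 139; 139 ⊕ 26 = 145.
P[2]: D(K, 146) = 135; 135 ⊕ 19 = 148.
P[3]: D(K, 164) = 54; 54 ⊕ 146 = 164.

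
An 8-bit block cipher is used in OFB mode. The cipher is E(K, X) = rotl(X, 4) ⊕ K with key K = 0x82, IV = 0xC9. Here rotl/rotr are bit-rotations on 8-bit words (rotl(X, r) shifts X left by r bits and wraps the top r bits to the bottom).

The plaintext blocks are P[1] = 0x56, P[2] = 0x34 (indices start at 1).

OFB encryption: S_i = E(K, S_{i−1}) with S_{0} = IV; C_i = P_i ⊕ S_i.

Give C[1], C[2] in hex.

C[1] = 0x48, C[2] = 0x57

C[1]: S = E(K, 0xC9) = 0x1E; 0x56 ⊕ 0x1E = 0x48.
C[2]: S = E(K, 0x1E) = 0x63; 0x34 ⊕ 0x63 = 0x57.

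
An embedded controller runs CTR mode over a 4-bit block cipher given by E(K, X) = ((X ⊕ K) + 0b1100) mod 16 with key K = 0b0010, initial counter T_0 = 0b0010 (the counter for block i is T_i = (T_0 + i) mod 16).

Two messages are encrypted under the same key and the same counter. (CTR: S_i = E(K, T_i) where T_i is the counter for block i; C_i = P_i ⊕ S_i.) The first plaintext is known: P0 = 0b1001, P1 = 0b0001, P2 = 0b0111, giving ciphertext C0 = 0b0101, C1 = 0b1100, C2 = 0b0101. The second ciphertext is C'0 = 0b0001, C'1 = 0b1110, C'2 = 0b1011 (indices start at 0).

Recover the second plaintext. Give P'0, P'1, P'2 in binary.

P'0 = 0b1101, P'1 = 0b0011, P'2 = 0b1001

In CTR with a reused counter, both messages share the same keystream S_i, so C_i ⊕ C'_i = P_i ⊕ P'_i and thus P'_i = P_i ⊕ C_i ⊕ C'_i.
P'0: 0b1001 ⊕ 0b0101 ⊕ 0b0001 = 0b1101.
P'1: 0b0001 ⊕ 0b1100 ⊕ 0b1110 = 0b0011.
P'2: 0b0111 ⊕ 0b0101 ⊕ 0b1011 = 0b1001.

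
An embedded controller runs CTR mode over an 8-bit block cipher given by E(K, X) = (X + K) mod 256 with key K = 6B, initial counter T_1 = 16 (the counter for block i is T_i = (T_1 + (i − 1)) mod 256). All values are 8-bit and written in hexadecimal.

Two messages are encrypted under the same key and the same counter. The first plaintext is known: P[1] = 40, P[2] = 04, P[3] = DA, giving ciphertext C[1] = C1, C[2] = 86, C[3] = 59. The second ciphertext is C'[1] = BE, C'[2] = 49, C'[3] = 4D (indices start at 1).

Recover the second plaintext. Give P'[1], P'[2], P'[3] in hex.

P'[1] = 3F, P'[2] = CB, P'[3] = CE

In CTR with a reused counter, both messages share the same keystream S_i, so C_i ⊕ C'_i = P_i ⊕ P'_i and thus P'_i = P_i ⊕ C_i ⊕ C'_i.
P'[1]: 40 ⊕ C1 ⊕ BE = 3F.
P'[2]: 04 ⊕ 86 ⊕ 49 = CB.
P'[3]: DA ⊕ 59 ⊕ 4D = CE.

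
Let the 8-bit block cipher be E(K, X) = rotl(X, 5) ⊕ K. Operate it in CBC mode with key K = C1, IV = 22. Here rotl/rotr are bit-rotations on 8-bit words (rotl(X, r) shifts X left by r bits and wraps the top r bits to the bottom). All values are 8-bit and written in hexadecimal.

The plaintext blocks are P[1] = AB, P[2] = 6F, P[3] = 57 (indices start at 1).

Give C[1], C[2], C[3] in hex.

C[1] = F0, C[2] = 32, C[3] = 6D

CBC encryption: C_i = E(K, P_i ⊕ C_{i−1}), with C_{0} = IV.
C[1]: P[1] ⊕ 22 = 89; E(K, 89) = F0.
C[2]: P[2] ⊕ F0 = 9F; E(K, 9F) = 32.
C[3]: P[3] ⊕ 32 = 65; E(K, 65) = 6D.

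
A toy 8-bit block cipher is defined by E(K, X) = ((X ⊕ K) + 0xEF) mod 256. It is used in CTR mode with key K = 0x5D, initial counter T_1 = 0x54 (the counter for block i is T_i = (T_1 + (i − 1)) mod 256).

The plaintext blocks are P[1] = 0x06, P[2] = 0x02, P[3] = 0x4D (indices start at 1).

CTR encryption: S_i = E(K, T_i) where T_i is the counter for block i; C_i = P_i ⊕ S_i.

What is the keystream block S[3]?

0xFA

C[1]: T = 0x54, S = E(K, T) = 0xF8; 0x06 ⊕ 0xF8 = 0xFE.
C[2]: T = 0x55, S = E(K, T) = 0xF7; 0x02 ⊕ 0xF7 = 0xF5.
C[3]: T = 0x56, S = E(K, T) = 0xFA; 0x4D ⊕ 0xFA = 0xB7.
So S[3] = 0xFA.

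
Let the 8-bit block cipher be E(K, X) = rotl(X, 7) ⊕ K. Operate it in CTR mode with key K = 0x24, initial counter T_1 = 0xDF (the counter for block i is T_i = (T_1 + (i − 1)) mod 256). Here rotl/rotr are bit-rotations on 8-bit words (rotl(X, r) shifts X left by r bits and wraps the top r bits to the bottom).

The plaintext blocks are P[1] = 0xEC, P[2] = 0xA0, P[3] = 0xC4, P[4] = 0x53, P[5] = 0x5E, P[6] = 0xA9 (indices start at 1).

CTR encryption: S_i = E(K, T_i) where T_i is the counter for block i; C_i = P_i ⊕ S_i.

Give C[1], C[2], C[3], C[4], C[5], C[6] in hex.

C[1]: T = 0xDF, S = E(K, T) = 0xCB; 0xEC ⊕ 0xCB = 0x27.
C[2]: T = 0xE0, S = E(K, T) = 0x54; 0xA0 ⊕ 0x54 = 0xF4.
C[3]: T = 0xE1, S = E(K, T) = 0xD4; 0xC4 ⊕ 0xD4 = 0x10.
C[4]: T = 0xE2, S = E(K, T) = 0x55; 0x53 ⊕ 0x55 = 0x06.
C[5]: T = 0xE3, S = E(K, T) = 0xD5; 0x5E ⊕ 0xD5 = 0x8B.
C[6]: T = 0xE4, S = E(K, T) = 0x56; 0xA9 ⊕ 0x56 = 0xFF.

C[1] = 0x27, C[2] = 0xF4, C[3] = 0x10, C[4] = 0x06, C[5] = 0x8B, C[6] = 0xFF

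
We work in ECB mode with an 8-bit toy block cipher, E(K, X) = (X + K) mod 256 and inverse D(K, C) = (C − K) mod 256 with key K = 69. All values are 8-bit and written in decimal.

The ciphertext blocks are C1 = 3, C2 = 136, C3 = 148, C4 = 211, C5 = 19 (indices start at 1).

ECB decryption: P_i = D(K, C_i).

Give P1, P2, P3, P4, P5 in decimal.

P1: D(K, 3) = 190.
P2: D(K, 136) = 67.
P3: D(K, 148) = 79.
P4: D(K, 211) = 142.
P5: D(K, 19) = 206.

P1 = 190, P2 = 67, P3 = 79, P4 = 142, P5 = 206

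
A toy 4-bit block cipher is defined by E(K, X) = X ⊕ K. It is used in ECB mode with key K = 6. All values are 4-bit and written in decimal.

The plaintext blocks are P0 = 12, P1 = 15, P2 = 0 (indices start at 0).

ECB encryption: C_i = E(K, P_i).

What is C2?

C2: E(K, 0) = 6.

C2 = 6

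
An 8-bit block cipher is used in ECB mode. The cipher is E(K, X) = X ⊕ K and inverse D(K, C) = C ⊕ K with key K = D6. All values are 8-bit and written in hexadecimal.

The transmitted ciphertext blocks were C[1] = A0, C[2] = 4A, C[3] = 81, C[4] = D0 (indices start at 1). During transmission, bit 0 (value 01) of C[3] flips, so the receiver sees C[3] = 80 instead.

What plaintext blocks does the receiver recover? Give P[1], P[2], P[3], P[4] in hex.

ECB decryption: P_i = D(K, C_i).
Only C[3] changed, to 80. In ECB, a change in C_i affects only P_i. Decrypting the received ciphertext:
P[1]: D(K, A0) = 76.
P[2]: D(K, 4A) = 9C.
P[3]: D(K, 80) = 56.
P[4]: D(K, D0) = 06.
Blocks that differ from the original plaintext: P[3].

P[1] = 76, P[2] = 9C, P[3] = 56, P[4] = 06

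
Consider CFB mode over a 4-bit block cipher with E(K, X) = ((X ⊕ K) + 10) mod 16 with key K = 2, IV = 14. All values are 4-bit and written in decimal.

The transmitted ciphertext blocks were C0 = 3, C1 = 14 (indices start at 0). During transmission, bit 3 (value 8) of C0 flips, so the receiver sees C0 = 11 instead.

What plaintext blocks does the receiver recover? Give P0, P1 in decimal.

P0 = 13, P1 = 13

CFB decryption: P_i = C_i ⊕ E(K, C_{i−1}), with C_{−1} = IV.
Only C0 changed, to 11. In CFB, a change in C_i flips the same bit in P_i and garbles P_{i+1}. Decrypting the received ciphertext:
P0: E(K, 14) = 6; 11 ⊕ 6 = 13.
P1: E(K, 11) = 3; 14 ⊕ 3 = 13.
Blocks that differ from the original plaintext: P0, P1.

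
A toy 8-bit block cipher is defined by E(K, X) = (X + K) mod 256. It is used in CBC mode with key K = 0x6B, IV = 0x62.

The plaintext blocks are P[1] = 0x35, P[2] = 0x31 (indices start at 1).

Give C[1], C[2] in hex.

CBC encryption: C_i = E(K, P_i ⊕ C_{i−1}), with C_{0} = IV.
C[1]: P[1] ⊕ 0x62 = 0x57; E(K, 0x57) = 0xC2.
C[2]: P[2] ⊕ 0xC2 = 0xF3; E(K, 0xF3) = 0x5E.

C[1] = 0xC2, C[2] = 0x5E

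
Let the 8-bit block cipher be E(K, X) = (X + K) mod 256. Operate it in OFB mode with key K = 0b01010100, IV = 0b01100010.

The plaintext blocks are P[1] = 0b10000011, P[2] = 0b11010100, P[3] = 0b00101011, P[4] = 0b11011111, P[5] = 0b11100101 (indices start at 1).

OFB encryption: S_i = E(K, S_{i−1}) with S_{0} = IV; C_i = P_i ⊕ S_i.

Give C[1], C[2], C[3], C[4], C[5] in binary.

C[1] = 0b00110101, C[2] = 0b11011110, C[3] = 0b01110101, C[4] = 0b01101101, C[5] = 0b11100011

C[1]: S = E(K, 0b01100010) = 0b10110110; 0b10000011 ⊕ 0b10110110 = 0b00110101.
C[2]: S = E(K, 0b10110110) = 0b00001010; 0b11010100 ⊕ 0b00001010 = 0b11011110.
C[3]: S = E(K, 0b00001010) = 0b01011110; 0b00101011 ⊕ 0b01011110 = 0b01110101.
C[4]: S = E(K, 0b01011110) = 0b10110010; 0b11011111 ⊕ 0b10110010 = 0b01101101.
C[5]: S = E(K, 0b10110010) = 0b00000110; 0b11100101 ⊕ 0b00000110 = 0b11100011.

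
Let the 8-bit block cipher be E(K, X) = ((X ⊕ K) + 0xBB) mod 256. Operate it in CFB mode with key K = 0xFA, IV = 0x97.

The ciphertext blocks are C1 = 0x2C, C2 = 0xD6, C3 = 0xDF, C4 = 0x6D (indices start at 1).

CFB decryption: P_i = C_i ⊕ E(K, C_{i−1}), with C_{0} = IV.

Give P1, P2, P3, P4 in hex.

P1: E(K, 0x97) = 0x28; 0x2C ⊕ 0x28 = 0x04.
P2: E(K, 0x2C) = 0x91; 0xD6 ⊕ 0x91 = 0x47.
P3: E(K, 0xD6) = 0xE7; 0xDF ⊕ 0xE7 = 0x38.
P4: E(K, 0xDF) = 0xE0; 0x6D ⊕ 0xE0 = 0x8D.

P1 = 0x04, P2 = 0x47, P3 = 0x38, P4 = 0x8D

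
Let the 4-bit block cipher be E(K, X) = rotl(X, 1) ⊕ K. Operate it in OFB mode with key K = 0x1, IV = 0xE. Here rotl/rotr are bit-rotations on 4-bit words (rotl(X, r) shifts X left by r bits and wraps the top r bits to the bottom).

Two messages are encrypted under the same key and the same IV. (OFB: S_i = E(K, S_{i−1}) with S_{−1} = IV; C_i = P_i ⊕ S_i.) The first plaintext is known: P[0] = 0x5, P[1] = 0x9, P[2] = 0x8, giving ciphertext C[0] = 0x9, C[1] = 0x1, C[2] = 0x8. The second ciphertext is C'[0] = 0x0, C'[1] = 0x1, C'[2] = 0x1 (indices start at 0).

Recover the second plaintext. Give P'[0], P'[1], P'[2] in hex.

P'[0] = 0xC, P'[1] = 0x9, P'[2] = 0x1

In OFB with a reused IV, both messages share the same keystream S_i, so C_i ⊕ C'_i = P_i ⊕ P'_i and thus P'_i = P_i ⊕ C_i ⊕ C'_i.
P'[0]: 0x5 ⊕ 0x9 ⊕ 0x0 = 0xC.
P'[1]: 0x9 ⊕ 0x1 ⊕ 0x1 = 0x9.
P'[2]: 0x8 ⊕ 0x8 ⊕ 0x1 = 0x1.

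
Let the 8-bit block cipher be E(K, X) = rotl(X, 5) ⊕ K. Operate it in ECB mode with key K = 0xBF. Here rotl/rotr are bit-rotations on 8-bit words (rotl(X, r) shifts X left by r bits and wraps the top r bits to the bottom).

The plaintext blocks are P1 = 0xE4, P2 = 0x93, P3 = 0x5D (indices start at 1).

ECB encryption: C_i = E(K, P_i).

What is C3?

C3 = 0x14

C3: E(K, 0x5D) = 0x14.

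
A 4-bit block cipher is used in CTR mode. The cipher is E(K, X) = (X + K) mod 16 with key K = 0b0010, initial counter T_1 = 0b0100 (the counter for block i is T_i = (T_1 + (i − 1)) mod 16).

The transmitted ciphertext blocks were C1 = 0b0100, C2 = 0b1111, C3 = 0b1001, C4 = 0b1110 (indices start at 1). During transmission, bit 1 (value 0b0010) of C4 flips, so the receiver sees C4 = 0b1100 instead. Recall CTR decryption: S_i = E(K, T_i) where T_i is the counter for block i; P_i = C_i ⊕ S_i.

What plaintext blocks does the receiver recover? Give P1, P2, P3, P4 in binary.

Only C4 changed, to 0b1100. In CTR, a change in C_i flips the same bit in P_i only; the keystream is unaffected. Decrypting the received ciphertext:
P1: T = 0b0100, S = E(K, T) = 0b0110; 0b0100 ⊕ 0b0110 = 0b0010.
P2: T = 0b0101, S = E(K, T) = 0b0111; 0b1111 ⊕ 0b0111 = 0b1000.
P3: T = 0b0110, S = E(K, T) = 0b1000; 0b1001 ⊕ 0b1000 = 0b0001.
P4: T = 0b0111, S = E(K, T) = 0b1001; 0b1100 ⊕ 0b1001 = 0b0101.
Blocks that differ from the original plaintext: P4.

P1 = 0b0010, P2 = 0b1000, P3 = 0b0001, P4 = 0b0101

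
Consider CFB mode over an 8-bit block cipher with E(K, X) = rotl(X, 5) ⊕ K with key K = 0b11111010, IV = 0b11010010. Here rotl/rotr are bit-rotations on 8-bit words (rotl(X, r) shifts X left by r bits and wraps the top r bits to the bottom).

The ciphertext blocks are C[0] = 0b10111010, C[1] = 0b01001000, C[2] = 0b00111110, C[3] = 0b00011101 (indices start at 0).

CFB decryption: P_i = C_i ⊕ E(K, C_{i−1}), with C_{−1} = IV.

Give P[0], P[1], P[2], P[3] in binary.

P[0]: E(K, 0b11010010) = 0b10100000; 0b10111010 ⊕ 0b10100000 = 0b00011010.
P[1]: E(K, 0b10111010) = 0b10101101; 0b01001000 ⊕ 0b10101101 = 0b11100101.
P[2]: E(K, 0b01001000) = 0b11110011; 0b00111110 ⊕ 0b11110011 = 0b11001101.
P[3]: E(K, 0b00111110) = 0b00111101; 0b00011101 ⊕ 0b00111101 = 0b00100000.

P[0] = 0b00011010, P[1] = 0b11100101, P[2] = 0b11001101, P[3] = 0b00100000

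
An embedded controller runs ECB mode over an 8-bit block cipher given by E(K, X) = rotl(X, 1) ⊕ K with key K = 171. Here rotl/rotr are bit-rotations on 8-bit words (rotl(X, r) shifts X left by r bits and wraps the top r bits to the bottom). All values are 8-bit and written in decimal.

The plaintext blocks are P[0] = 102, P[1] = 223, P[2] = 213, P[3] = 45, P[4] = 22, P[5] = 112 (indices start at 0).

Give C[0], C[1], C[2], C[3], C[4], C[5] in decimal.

ECB encryption: C_i = E(K, P_i).
C[0]: E(K, 102) = 103.
C[1]: E(K, 223) = 20.
C[2]: E(K, 213) = 0.
C[3]: E(K, 45) = 241.
C[4]: E(K, 22) = 135.
C[5]: E(K, 112) = 75.

C[0] = 103, C[1] = 20, C[2] = 0, C[3] = 241, C[4] = 135, C[5] = 75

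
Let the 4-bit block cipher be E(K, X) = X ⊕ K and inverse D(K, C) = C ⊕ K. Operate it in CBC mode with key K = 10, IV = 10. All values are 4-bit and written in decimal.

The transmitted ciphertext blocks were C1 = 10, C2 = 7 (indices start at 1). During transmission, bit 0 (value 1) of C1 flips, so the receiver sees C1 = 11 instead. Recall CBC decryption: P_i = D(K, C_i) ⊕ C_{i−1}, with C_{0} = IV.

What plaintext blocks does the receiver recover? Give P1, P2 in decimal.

Only C1 changed, to 11. In CBC, a change in C_i garbles P_i and flips the same bit in P_{i+1}. Decrypting the received ciphertext:
P1: D(K, 11) = 1; 1 ⊕ 10 = 11.
P2: D(K, 7) = 13; 13 ⊕ 11 = 6.
Blocks that differ from the original plaintext: P1, P2.

P1 = 11, P2 = 6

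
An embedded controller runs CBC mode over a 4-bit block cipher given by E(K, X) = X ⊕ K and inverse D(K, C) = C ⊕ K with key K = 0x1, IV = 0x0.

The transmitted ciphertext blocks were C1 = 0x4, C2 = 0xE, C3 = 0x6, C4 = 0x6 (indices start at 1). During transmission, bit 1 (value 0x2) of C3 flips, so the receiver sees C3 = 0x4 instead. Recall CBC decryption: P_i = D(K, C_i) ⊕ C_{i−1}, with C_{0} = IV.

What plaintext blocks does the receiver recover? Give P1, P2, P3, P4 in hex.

Only C3 changed, to 0x4. In CBC, a change in C_i garbles P_i and flips the same bit in P_{i+1}. Decrypting the received ciphertext:
P1: D(K, 0x4) = 0x5; 0x5 ⊕ 0x0 = 0x5.
P2: D(K, 0xE) = 0xF; 0xF ⊕ 0x4 = 0xB.
P3: D(K, 0x4) = 0x5; 0x5 ⊕ 0xE = 0xB.
P4: D(K, 0x6) = 0x7; 0x7 ⊕ 0x4 = 0x3.
Blocks that differ from the original plaintext: P3, P4.

P1 = 0x5, P2 = 0xB, P3 = 0xB, P4 = 0x3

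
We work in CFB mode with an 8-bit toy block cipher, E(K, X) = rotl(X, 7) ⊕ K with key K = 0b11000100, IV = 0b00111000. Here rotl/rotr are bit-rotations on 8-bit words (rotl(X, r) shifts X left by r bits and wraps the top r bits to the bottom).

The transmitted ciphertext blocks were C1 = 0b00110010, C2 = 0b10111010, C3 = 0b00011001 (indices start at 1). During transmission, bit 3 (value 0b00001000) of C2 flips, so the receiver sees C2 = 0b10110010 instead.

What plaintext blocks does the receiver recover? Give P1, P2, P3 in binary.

CFB decryption: P_i = C_i ⊕ E(K, C_{i−1}), with C_{0} = IV.
Only C2 changed, to 0b10110010. In CFB, a change in C_i flips the same bit in P_i and garbles P_{i+1}. Decrypting the received ciphertext:
P1: E(K, 0b00111000) = 0b11011000; 0b00110010 ⊕ 0b11011000 = 0b11101010.
P2: E(K, 0b00110010) = 0b11011101; 0b10110010 ⊕ 0b11011101 = 0b01101111.
P3: E(K, 0b10110010) = 0b10011101; 0b00011001 ⊕ 0b10011101 = 0b10000100.
Blocks that differ from the original plaintext: P2, P3.

P1 = 0b11101010, P2 = 0b01101111, P3 = 0b10000100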